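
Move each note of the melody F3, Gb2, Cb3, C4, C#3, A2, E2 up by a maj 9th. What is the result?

F3 → G4
Gb2 → Ab3
Cb3 → Db4
C4 → D5
C#3 → D#4
A2 → B3
E2 → F#3

G4 Ab3 Db4 D5 D#4 B3 F#3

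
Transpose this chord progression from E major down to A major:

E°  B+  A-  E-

E major down to A major is a perfect fifth; each chord root moves by that interval while the quality stays the same.
E°: root E down a perfect fifth → A, giving A°.
B+: root B down a perfect fifth → E, giving E+.
A-: root A down a perfect fifth → D, giving D-.
E-: root E down a perfect fifth → A, giving A-.

A° E+ D- A-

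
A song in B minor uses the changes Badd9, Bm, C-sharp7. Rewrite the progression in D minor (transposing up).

Dadd9 Dm E7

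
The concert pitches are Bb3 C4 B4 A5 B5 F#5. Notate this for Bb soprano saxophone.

The Bb soprano saxophone sounds a major second below written, so the written part must be a major second above concert — transpose each note up.
Bb3 → C4
C4 → D4
B4 → C#5
A5 → B5
B5 → C#6
F#5 → G#5

C4 D4 C#5 B5 C#6 G#5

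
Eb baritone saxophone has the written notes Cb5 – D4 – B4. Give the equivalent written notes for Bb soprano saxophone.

Fb3 G2 E3

First find concert pitch: the Eb baritone saxophone sounds a major thirteenth below written, so Cb5 D4 B4 sounds Ebb3 F2 D3.
Then write for Bb soprano saxophone: it sounds a major second below written, so the part must be a major second above concert.
Ebb3 → Fb3
F2 → G2
D3 → E3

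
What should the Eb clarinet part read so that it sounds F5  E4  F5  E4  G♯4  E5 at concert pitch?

The Eb clarinet sounds a minor third above written, so the written part must be a minor third below concert — transpose each note down.
F5 gives D5
E4 gives C#4
F5 gives D5
E4 gives C#4
G#4 gives E#4
E5 gives C#5

D5 C#4 D5 C#4 E#4 C#5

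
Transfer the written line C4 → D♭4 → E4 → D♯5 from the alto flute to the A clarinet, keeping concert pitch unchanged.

First find concert pitch: the alto flute sounds a perfect fourth below written, so C4 D♭4 E4 D♯5 sounds G3 Ab3 B3 A#4.
Then write for A clarinet: it sounds a minor third below written, so the part must be a minor third above concert.
G3 → Bb3
Ab3 → Cb4
B3 → D4
A#4 → C#5

Bb3 Cb4 D4 C#5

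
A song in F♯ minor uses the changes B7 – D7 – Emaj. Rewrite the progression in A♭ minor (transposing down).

Db7 Fb7 Gbmaj

F♯ minor down to A♭ minor is an augmented sixth; each chord root moves by that interval while the quality stays the same.
B7: root B down an augmented sixth → Db, giving Db7.
D7: root D down an augmented sixth → Fb, giving Fb7.
Emaj: root E down an augmented sixth → Gb, giving Gbmaj.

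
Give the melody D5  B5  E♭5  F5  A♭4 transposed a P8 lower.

D4 B4 Eb4 F4 Ab3

D5 -> D4
B5 -> B4
Eb5 -> Eb4
F5 -> F4
Ab4 -> Ab3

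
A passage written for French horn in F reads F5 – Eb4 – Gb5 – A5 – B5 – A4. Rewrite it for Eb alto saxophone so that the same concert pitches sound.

First find concert pitch: the French horn in F sounds a perfect fifth below written, so F5 Eb4 Gb5 A5 B5 A4 sounds Bb4 Ab3 Cb5 D5 E5 D4.
Then write for Eb alto saxophone: it sounds a major sixth below written, so the part must be a major sixth above concert.
Bb4 → G5
Ab3 → F4
Cb5 → Ab5
D5 → B5
E5 → C#6
D4 → B4

G5 F4 Ab5 B5 C#6 B4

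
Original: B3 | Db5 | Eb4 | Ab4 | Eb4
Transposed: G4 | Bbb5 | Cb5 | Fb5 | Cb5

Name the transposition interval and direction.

up a minor sixth

Take the first pair: B3 → G4. B to G spans 6 letter names, so the interval is some kind of sixth.
B3 to G4 is 8 semitones, which makes it a minor sixth; the second version is higher, so the direction is up.
Checking another pair — Eb4 → Cb5 — gives the same interval.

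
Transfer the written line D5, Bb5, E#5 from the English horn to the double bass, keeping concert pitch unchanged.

G5 Eb6 A#5

First find concert pitch: the English horn sounds a perfect fifth below written, so D5 Bb5 E#5 sounds G4 Eb5 A#4.
Then write for double bass: it sounds a perfect octave below written, so the part must be a perfect octave above concert.
G4 → G5
Eb5 → Eb6
A#4 → A#5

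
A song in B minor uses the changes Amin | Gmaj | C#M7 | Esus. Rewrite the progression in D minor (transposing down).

B minor down to D minor is a major sixth; each chord root moves by that interval while the quality stays the same.
Amin: root A down a major sixth → C, giving Cmin.
Gmaj: root G down a major sixth → Bb, giving Bbmaj.
C#M7: root C# down a major sixth → E, giving EM7.
Esus: root E down a major sixth → G, giving Gsus.

Cmin Bbmaj EM7 Gsus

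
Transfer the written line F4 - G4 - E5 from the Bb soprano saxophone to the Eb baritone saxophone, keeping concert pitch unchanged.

First find concert pitch: the Bb soprano saxophone sounds a major second below written, so F4 G4 E5 sounds Eb4 F4 D5.
Then write for Eb baritone saxophone: it sounds a major thirteenth below written, so the part must be a major thirteenth above concert.
Eb4 → C6
F4 → D6
D5 → B6

C6 D6 B6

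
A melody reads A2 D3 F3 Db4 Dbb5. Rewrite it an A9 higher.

B#3 E#4 G#4 E5 Eb6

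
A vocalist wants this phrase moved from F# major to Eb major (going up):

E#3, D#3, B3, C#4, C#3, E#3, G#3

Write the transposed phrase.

D4 C4 Ab4 Bb4 Bb3 D4 F4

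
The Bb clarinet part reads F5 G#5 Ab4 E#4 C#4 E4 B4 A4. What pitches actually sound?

The Bb clarinet sounds a major second below written, so transpose each written note down a major second.
F5 → Eb5
G#5 → F#5
Ab4 → Gb4
E#4 → D#4
C#4 → B3
E4 → D4
B4 → A4
A4 → G4

Eb5 F#5 Gb4 D#4 B3 D4 A4 G4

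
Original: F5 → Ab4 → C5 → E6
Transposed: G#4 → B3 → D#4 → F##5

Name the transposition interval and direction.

From F5 to G#4 is 7 letter names — a seventh of some quality.
G#4 to F5 is 9 semitones, which makes it a diminished seventh; the second version is lower, so the direction is down.
Checking another pair — E6 → F##5 — gives the same interval.

down a diminished seventh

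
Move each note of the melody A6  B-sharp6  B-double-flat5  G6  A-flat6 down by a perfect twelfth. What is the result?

D5 E#5 Ebb4 C5 Db5

A6 gives D5
B#6 gives E#5
Bbb5 gives Ebb4
G6 gives C5
Ab6 gives Db5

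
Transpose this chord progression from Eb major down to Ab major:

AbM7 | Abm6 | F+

DbM7 Dbm6 Bb+

Eb major down to Ab major is a perfect fifth; each chord root moves by that interval while the quality stays the same.
AbM7: root Ab down a perfect fifth → Db, giving DbM7.
Abm6: root Ab down a perfect fifth → Db, giving Dbm6.
F+: root F down a perfect fifth → Bb, giving Bb+.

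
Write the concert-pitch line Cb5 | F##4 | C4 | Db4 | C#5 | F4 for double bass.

The double bass sounds a perfect octave below written, so the written part must be a perfect octave above concert — transpose each note up.
Cb5 gives Cb6
F##4 gives F##5
C4 gives C5
Db4 gives Db5
C#5 gives C#6
F4 gives F5

Cb6 F##5 C5 Db5 C#6 F5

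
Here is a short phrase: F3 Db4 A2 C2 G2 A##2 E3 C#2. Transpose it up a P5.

A perfect fifth up from F3 gives C4.
A perfect fifth up from Db4 gives Ab4.
A2 up a perfect fifth is E3.
C2: a fifth up reaches G, and 7 semitones makes it G2.
G2 up a perfect fifth is D3.
A perfect fifth up from A##2 gives E##3.
E3 up a perfect fifth is B3.
C#2: a fifth up reaches G, and 7 semitones makes it G#2.

C4 Ab4 E3 G2 D3 E##3 B3 G#2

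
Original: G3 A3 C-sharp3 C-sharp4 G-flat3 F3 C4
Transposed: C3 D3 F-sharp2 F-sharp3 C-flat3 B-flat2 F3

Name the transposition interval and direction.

down a perfect fifth

Take the first pair: G3 → C3. G to C spans 5 letter names, so the interval is some kind of fifth.
C3 to G3 is 7 semitones, which makes it a perfect fifth; the second version is lower, so the direction is down.
Checking another pair — C4 → F3 — gives the same interval.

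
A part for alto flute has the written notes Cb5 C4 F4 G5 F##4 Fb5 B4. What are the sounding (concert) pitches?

Gb4 G3 C4 D5 C##4 Cb5 F#4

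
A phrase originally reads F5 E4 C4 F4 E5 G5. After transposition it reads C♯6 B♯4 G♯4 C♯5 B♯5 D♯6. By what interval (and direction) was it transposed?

up an augmented fifth

From F5 to C#6 is 5 letter names — a fifth of some quality.
F5 to C#6 is 8 semitones, which makes it an augmented fifth; the second version is higher, so the direction is up.
Checking another pair — G5 → D#6 — gives the same interval.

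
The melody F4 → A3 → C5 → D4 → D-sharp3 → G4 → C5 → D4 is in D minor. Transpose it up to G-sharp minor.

From D up to G-sharp is an augmented fourth; apply that to each pitch.
F4 to B4
A3 to D#4
C5 to F#5
D4 to G#4
D#3 to G##3
G4 to C#5
C5 to F#5
D4 to G#4

B4 D#4 F#5 G#4 G##3 C#5 F#5 G#4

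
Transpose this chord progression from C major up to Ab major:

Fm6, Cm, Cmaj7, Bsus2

Dbm6 Abm Abmaj7 Gsus2

C major up to Ab major is a minor sixth; each chord root moves by that interval while the quality stays the same.
Fm6: root F up a minor sixth → Db, giving Dbm6.
Cm: root C up a minor sixth → Ab, giving Abm.
Cmaj7: root C up a minor sixth → Ab, giving Abmaj7.
Bsus2: root B up a minor sixth → G, giving Gsus2.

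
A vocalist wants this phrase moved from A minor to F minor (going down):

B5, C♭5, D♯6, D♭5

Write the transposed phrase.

G5 Abb4 B5 Bbb4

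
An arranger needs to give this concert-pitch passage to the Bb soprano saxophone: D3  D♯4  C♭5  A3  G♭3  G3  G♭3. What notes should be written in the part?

Written C4 sounds as Bb3 on the Bb soprano saxophone, so concert pitches are written a major second up.
D3 → E3
D#4 → E#4
Cb5 → Db5
A3 → B3
Gb3 → Ab3
G3 → A3
Gb3 → Ab3

E3 E#4 Db5 B3 Ab3 A3 Ab3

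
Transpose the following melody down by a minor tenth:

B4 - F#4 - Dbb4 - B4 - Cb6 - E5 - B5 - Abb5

G#3 D#3 Bbb2 G#3 Ab4 C#4 G#4 Fb4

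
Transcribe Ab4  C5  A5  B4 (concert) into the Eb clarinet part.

F4 A4 F#5 G#4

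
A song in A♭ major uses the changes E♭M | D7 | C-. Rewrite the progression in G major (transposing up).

DM C#7 B-

A♭ major up to G major is a major seventh; each chord root moves by that interval while the quality stays the same.
E♭M: root E♭ up a major seventh → D, giving DM.
D7: root D up a major seventh → C#, giving C#7.
C-: root C up a major seventh → B, giving B-.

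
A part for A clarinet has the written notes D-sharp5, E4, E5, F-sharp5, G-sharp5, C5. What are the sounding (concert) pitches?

B#4 C#4 C#5 D#5 E#5 A4

The A clarinet sounds a minor third below written, so transpose each written note down a minor third.
D#5 gives B#4
E4 gives C#4
E5 gives C#5
F#5 gives D#5
G#5 gives E#5
C5 gives A4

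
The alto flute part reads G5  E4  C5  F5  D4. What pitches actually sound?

D5 B3 G4 C5 A3

Written C4 on the alto flute sounds as G3, a perfect fourth lower; apply that shift to every note.
G5 → D5
E4 → B3
C5 → G4
F5 → C5
D4 → A3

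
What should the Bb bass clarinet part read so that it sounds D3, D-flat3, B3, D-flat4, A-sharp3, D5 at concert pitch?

The Bb bass clarinet sounds a major ninth below written, so the written part must be a major ninth above concert — transpose each note up.
D3 → E4
Db3 → Eb4
B3 → C#5
Db4 → Eb5
A#3 → B#4
D5 → E6

E4 Eb4 C#5 Eb5 B#4 E6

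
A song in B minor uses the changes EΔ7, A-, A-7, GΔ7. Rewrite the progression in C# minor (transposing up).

B minor up to C# minor is a major second; each chord root moves by that interval while the quality stays the same.
EΔ7: root E up a major second → F#, giving F#Δ7.
A-: root A up a major second → B, giving B-.
A-7: root A up a major second → B, giving B-7.
GΔ7: root G up a major second → A, giving AΔ7.

F#Δ7 B- B-7 AΔ7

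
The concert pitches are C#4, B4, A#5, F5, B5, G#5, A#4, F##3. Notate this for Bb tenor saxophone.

Written C4 sounds as Bb2 on the Bb tenor saxophone, so concert pitches are written a major ninth up.
C#4 -> D#5
B4 -> C#6
A#5 -> B#6
F5 -> G6
B5 -> C#7
G#5 -> A#6
A#4 -> B#5
F##3 -> G##4

D#5 C#6 B#6 G6 C#7 A#6 B#5 G##4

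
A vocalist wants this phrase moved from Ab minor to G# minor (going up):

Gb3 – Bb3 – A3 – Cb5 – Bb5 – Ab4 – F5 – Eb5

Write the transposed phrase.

F#4 A#4 G##4 B5 A#6 G#5 E#6 D#6

Ab minor to G# minor up is an augmented seventh, so every note moves up by that interval.
Gb3 to F#4
Bb3 to A#4
A3 to G##4
Cb5 to B5
Bb5 to A#6
Ab4 to G#5
F5 to E#6
Eb5 to D#6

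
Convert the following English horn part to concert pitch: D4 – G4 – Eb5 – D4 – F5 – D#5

The English horn sounds a perfect fifth below written, so transpose each written note down a perfect fifth.
D4 to G3
G4 to C4
Eb5 to Ab4
D4 to G3
F5 to Bb4
D#5 to G#4

G3 C4 Ab4 G3 Bb4 G#4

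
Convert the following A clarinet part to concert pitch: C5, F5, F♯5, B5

The A clarinet sounds a minor third below written, so transpose each written note down a minor third.
C5 to A4
F5 to D5
F#5 to D#5
B5 to G#5

A4 D5 D#5 G#5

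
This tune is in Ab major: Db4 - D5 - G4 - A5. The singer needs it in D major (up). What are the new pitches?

G4 G#5 C#5 D#6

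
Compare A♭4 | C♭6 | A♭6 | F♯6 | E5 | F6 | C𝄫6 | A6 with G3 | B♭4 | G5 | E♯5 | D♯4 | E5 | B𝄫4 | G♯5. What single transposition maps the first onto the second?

down a minor ninth

From Ab4 to G3 is 9 letter names — a ninth of some quality.
G3 to Ab4 is 13 semitones, which makes it a minor ninth; the second version is lower, so the direction is down.
Checking another pair — A6 → G#5 — gives the same interval.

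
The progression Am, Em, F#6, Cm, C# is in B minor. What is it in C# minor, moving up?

Bm F#m G#6 Dm D#

B minor up to C# minor is a major second; each chord root moves by that interval while the quality stays the same.
Am: root A up a major second → B, giving Bm.
Em: root E up a major second → F#, giving F#m.
F#6: root F# up a major second → G#, giving G#6.
Cm: root C up a major second → D, giving Dm.
C#: root C# up a major second → D#, giving D#.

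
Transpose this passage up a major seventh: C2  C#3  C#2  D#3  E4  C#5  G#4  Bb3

C2 gives B2
C#3 gives B#3
C#2 gives B#2
D#3 gives C##4
E4 gives D#5
C#5 gives B#5
G#4 gives F##5
Bb3 gives A4

B2 B#3 B#2 C##4 D#5 B#5 F##5 A4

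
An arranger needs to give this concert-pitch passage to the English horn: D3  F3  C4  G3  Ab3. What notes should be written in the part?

A3 C4 G4 D4 Eb4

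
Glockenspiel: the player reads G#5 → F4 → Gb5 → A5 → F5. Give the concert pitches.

G#7 F6 Gb7 A7 F7

The glockenspiel sounds a perfect fifteenth above written, so transpose each written note up a perfect fifteenth.
G#5 to G#7
F4 to F6
Gb5 to Gb7
A5 to A7
F5 to F7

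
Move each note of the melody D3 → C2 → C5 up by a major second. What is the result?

D3 -> E3
C2 -> D2
C5 -> D5

E3 D2 D5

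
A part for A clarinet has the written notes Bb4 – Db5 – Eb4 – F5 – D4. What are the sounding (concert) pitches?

G4 Bb4 C4 D5 B3

The A clarinet sounds a minor third below written, so transpose each written note down a minor third.
Bb4 becomes G4
Db5 becomes Bb4
Eb4 becomes C4
F5 becomes D5
D4 becomes B3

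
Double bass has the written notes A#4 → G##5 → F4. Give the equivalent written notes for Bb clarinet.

First find concert pitch: the double bass sounds a perfect octave below written, so A#4 G##5 F4 sounds A#3 G##4 F3.
Then write for Bb clarinet: it sounds a major second below written, so the part must be a major second above concert.
A#3 → B#3
G##4 → A##4
F3 → G3

B#3 A##4 G3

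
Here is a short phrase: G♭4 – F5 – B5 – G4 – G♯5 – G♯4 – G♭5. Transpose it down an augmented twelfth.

Cbb3 Bbb3 Eb4 Cb3 C4 C3 Cbb4

Gb4 to Cbb3
F5 to Bbb3
B5 to Eb4
G4 to Cb3
G#5 to C4
G#4 to C3
Gb5 to Cbb4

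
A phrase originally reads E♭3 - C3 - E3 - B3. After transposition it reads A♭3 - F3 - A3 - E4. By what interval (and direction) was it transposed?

Take the first pair: Eb3 → Ab3. E to A spans 4 letter names, so the interval is some kind of fourth.
Eb3 to Ab3 is 5 semitones, which makes it a perfect fourth; the second version is higher, so the direction is up.
Checking another pair — B3 → E4 — gives the same interval.

up a perfect fourth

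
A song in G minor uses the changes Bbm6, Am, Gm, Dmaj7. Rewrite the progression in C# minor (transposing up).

Em6 D#m C#m G#maj7

G minor up to C# minor is an augmented fourth; each chord root moves by that interval while the quality stays the same.
Bbm6: root Bb up an augmented fourth → E, giving Em6.
Am: root A up an augmented fourth → D#, giving D#m.
Gm: root G up an augmented fourth → C#, giving C#m.
Dmaj7: root D up an augmented fourth → G#, giving G#maj7.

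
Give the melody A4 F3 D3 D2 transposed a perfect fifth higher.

E5 C4 A3 A2

A4 to E5
F3 to C4
D3 to A3
D2 to A2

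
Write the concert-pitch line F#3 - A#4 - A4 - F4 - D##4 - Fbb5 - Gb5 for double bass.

F#4 A#5 A5 F5 D##5 Fbb6 Gb6

The double bass sounds a perfect octave below written, so the written part must be a perfect octave above concert — transpose each note up.
F#3 → F#4
A#4 → A#5
A4 → A5
F4 → F5
D##4 → D##5
Fbb5 → Fbb6
Gb5 → Gb6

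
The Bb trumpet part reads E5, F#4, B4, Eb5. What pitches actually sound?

The Bb trumpet sounds a major second below written, so transpose each written note down a major second.
E5 -> D5
F#4 -> E4
B4 -> A4
Eb5 -> Db5

D5 E4 A4 Db5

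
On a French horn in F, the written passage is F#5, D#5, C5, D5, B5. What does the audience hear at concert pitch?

B4 G#4 F4 G4 E5

The French horn in F sounds a perfect fifth below written, so transpose each written note down a perfect fifth.
F#5 to B4
D#5 to G#4
C5 to F4
D5 to G4
B5 to E5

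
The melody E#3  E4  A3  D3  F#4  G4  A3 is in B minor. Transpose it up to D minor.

G#3 G4 C4 F3 A4 Bb4 C4

B minor to D minor up is a minor third, so every note moves up by that interval.
E#3 -> G#3
E4 -> G4
A3 -> C4
D3 -> F3
F#4 -> A4
G4 -> Bb4
A3 -> C4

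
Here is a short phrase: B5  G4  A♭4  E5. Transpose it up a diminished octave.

B5 to Bb6
G4 to Gb5
Ab4 to Abb5
E5 to Eb6

Bb6 Gb5 Abb5 Eb6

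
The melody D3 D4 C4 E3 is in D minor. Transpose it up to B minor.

B3 B4 A4 C#4

D minor to B minor up is a major sixth, so every note moves up by that interval.
D3 → B3
D4 → B4
C4 → A4
E3 → C#4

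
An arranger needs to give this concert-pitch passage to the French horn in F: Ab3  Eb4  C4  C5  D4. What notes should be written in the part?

Eb4 Bb4 G4 G5 A4

The French horn in F sounds a perfect fifth below written, so the written part must be a perfect fifth above concert — transpose each note up.
Ab3 → Eb4
Eb4 → Bb4
C4 → G4
C5 → G5
D4 → A4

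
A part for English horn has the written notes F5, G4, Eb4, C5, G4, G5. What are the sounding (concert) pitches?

Bb4 C4 Ab3 F4 C4 C5

Written C4 on the English horn sounds as F3, a perfect fifth lower; apply that shift to every note.
F5 becomes Bb4
G4 becomes C4
Eb4 becomes Ab3
C5 becomes F4
G4 becomes C4
G5 becomes C5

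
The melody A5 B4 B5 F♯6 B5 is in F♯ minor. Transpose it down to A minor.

C5 D4 D5 A5 D5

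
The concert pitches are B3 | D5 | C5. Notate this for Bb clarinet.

C#4 E5 D5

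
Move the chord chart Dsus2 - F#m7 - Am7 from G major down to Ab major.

Ebsus2 Gm7 Bbm7

G major down to Ab major is a major seventh; each chord root moves by that interval while the quality stays the same.
Dsus2: root D down a major seventh → Eb, giving Ebsus2.
F#m7: root F# down a major seventh → G, giving Gm7.
Am7: root A down a major seventh → Bb, giving Bbm7.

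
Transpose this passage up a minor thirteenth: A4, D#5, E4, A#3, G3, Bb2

F6 B6 C6 F#5 Eb5 Gb4

A minor thirteenth up from A4 gives F6.
D#5: a thirteenth up reaches B, and 20 semitones makes it B6.
E4: a thirteenth up reaches C, and 20 semitones makes it C6.
A#3: a thirteenth up reaches F, and 20 semitones makes it F#5.
G3 up a minor thirteenth is Eb5.
Bb2: a thirteenth up reaches G, and 20 semitones makes it Gb4.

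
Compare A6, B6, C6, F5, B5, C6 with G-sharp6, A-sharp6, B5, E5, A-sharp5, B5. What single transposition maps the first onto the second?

down a minor second

Take the first pair: A6 → G#6. A to G spans 2 letter names, so the interval is some kind of second.
G#6 to A6 is 1 semitone, which makes it a minor second; the second version is lower, so the direction is down.
Checking another pair — C6 → B5 — gives the same interval.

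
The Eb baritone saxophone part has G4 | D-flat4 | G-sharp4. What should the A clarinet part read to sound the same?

Db3 Abb2 D3

First find concert pitch: the Eb baritone saxophone sounds a major thirteenth below written, so G4 D-flat4 G-sharp4 sounds Bb2 Fb2 B2.
Then write for A clarinet: it sounds a minor third below written, so the part must be a minor third above concert.
Bb2 → Db3
Fb2 → Abb2
B2 → D3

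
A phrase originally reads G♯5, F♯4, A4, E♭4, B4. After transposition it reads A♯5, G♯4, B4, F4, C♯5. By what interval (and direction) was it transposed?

From G#5 to A#5 is 2 letter names — a second of some quality.
G#5 to A#5 is 2 semitones, which makes it a major second; the second version is higher, so the direction is up.
Checking another pair — B4 → C#5 — gives the same interval.

up a major second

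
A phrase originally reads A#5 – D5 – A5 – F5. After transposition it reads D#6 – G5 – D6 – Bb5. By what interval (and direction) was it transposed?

From A#5 to D#6 is 4 letter names — a fourth of some quality.
A#5 to D#6 is 5 semitones, which makes it a perfect fourth; the second version is higher, so the direction is up.
Checking another pair — F5 → Bb5 — gives the same interval.

up a perfect fourth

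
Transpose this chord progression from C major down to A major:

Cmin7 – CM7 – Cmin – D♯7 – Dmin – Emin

Amin7 AM7 Amin B#7 Bmin C#min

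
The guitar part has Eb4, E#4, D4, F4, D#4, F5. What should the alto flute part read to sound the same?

Ab3 A#3 G3 Bb3 G#3 Bb4

First find concert pitch: the guitar sounds a perfect octave below written, so Eb4 E#4 D4 F4 D#4 F5 sounds Eb3 E#3 D3 F3 D#3 F4.
Then write for alto flute: it sounds a perfect fourth below written, so the part must be a perfect fourth above concert.
Eb3 → Ab3
E#3 → A#3
D3 → G3
F3 → Bb3
D#3 → G#3
F4 → Bb4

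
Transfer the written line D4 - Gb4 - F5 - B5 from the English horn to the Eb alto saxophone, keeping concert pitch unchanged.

First find concert pitch: the English horn sounds a perfect fifth below written, so D4 Gb4 F5 B5 sounds G3 Cb4 Bb4 E5.
Then write for Eb alto saxophone: it sounds a major sixth below written, so the part must be a major sixth above concert.
G3 → E4
Cb4 → Ab4
Bb4 → G5
E5 → C#6

E4 Ab4 G5 C#6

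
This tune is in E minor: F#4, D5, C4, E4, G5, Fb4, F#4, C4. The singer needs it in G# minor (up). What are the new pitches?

A#4 F#5 E4 G#4 B5 Ab4 A#4 E4

From E up to G# is a major third; apply that to each pitch.
F#4 gives A#4
D5 gives F#5
C4 gives E4
E4 gives G#4
G5 gives B5
Fb4 gives Ab4
F#4 gives A#4
C4 gives E4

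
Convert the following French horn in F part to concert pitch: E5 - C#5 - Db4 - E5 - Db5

The French horn in F sounds a perfect fifth below written, so transpose each written note down a perfect fifth.
E5 → A4
C#5 → F#4
Db4 → Gb3
E5 → A4
Db5 → Gb4

A4 F#4 Gb3 A4 Gb4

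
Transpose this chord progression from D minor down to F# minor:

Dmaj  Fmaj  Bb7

D minor down to F# minor is a minor sixth; each chord root moves by that interval while the quality stays the same.
Dmaj: root D down a minor sixth → F#, giving F#maj.
Fmaj: root F down a minor sixth → A, giving Amaj.
Bb7: root Bb down a minor sixth → D, giving D7.

F#maj Amaj D7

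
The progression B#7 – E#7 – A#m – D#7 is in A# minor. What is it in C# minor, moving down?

A# minor down to C# minor is a major sixth; each chord root moves by that interval while the quality stays the same.
B#7: root B# down a major sixth → D#, giving D#7.
E#7: root E# down a major sixth → G#, giving G#7.
A#m: root A# down a major sixth → C#, giving C#m.
D#7: root D# down a major sixth → F#, giving F#7.

D#7 G#7 C#m F#7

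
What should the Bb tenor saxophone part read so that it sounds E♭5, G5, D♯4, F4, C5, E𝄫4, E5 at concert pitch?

F6 A6 E#5 G5 D6 Fb5 F#6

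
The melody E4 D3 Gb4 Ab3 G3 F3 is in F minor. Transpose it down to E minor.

D#4 C#3 F4 G3 F#3 E3

F minor to E minor down is a minor second, so every note moves down by that interval.
E4 -> D#4
D3 -> C#3
Gb4 -> F4
Ab3 -> G3
G3 -> F#3
F3 -> E3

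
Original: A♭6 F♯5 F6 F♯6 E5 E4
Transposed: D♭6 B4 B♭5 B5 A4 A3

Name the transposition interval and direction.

down a perfect fifth

Take the first pair: Ab6 → Db6. A to D spans 5 letter names, so the interval is some kind of fifth.
Db6 to Ab6 is 7 semitones, which makes it a perfect fifth; the second version is lower, so the direction is down.
Checking another pair — E4 → A3 — gives the same interval.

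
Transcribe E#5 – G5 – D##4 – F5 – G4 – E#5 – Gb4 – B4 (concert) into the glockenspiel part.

The glockenspiel sounds a perfect fifteenth above written, so the written part must be a perfect fifteenth below concert — transpose each note down.
E#5 → E#3
G5 → G3
D##4 → D##2
F5 → F3
G4 → G2
E#5 → E#3
Gb4 → Gb2
B4 → B2

E#3 G3 D##2 F3 G2 E#3 Gb2 B2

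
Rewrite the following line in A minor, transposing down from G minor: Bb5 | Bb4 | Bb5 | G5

From G down to A is a minor seventh; apply that to each pitch.
Bb5 to C5
Bb4 to C4
Bb5 to C5
G5 to A4

C5 C4 C5 A4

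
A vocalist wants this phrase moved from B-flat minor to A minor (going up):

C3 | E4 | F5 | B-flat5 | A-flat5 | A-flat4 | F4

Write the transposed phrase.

B-flat minor to A minor up is a major seventh, so every note moves up by that interval.
C3 → B3
E4 → D#5
F5 → E6
Bb5 → A6
Ab5 → G6
Ab4 → G5
F4 → E5

B3 D#5 E6 A6 G6 G5 E5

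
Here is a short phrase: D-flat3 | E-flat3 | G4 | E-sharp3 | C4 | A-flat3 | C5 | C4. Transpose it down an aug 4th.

Abb2 Bbb2 Db4 B2 Gb3 Ebb3 Gb4 Gb3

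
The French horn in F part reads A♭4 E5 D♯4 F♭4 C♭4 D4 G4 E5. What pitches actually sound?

The French horn in F sounds a perfect fifth below written, so transpose each written note down a perfect fifth.
Ab4 → Db4
E5 → A4
D#4 → G#3
Fb4 → Bbb3
Cb4 → Fb3
D4 → G3
G4 → C4
E5 → A4

Db4 A4 G#3 Bbb3 Fb3 G3 C4 A4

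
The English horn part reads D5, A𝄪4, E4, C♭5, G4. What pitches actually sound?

G4 D##4 A3 Fb4 C4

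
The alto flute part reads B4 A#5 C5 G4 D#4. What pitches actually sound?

The alto flute sounds a perfect fourth below written, so transpose each written note down a perfect fourth.
B4 → F#4
A#5 → E#5
C5 → G4
G4 → D4
D#4 → A#3

F#4 E#5 G4 D4 A#3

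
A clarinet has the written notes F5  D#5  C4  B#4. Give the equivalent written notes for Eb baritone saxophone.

B6 G##6 F#5 E##6

First find concert pitch: the A clarinet sounds a minor third below written, so F5 D#5 C4 B#4 sounds D5 B#4 A3 G##4.
Then write for Eb baritone saxophone: it sounds a major thirteenth below written, so the part must be a major thirteenth above concert.
D5 → B6
B#4 → G##6
A3 → F#5
G##4 → E##6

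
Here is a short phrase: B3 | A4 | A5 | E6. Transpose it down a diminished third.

G##3 F##4 F##5 C##6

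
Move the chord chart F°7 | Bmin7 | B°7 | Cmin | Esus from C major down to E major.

A°7 D#min7 D#°7 Emin G#sus

C major down to E major is a minor sixth; each chord root moves by that interval while the quality stays the same.
F°7: root F down a minor sixth → A, giving A°7.
Bmin7: root B down a minor sixth → D#, giving D#min7.
B°7: root B down a minor sixth → D#, giving D#°7.
Cmin: root C down a minor sixth → E, giving Emin.
Esus: root E down a minor sixth → G#, giving G#sus.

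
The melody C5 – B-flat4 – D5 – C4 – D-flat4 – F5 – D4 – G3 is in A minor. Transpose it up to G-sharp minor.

B5 A5 C#6 B4 C5 E6 C#5 F#4

A minor to G-sharp minor up is a major seventh, so every note moves up by that interval.
C5 becomes B5
Bb4 becomes A5
D5 becomes C#6
C4 becomes B4
Db4 becomes C5
F5 becomes E6
D4 becomes C#5
G3 becomes F#4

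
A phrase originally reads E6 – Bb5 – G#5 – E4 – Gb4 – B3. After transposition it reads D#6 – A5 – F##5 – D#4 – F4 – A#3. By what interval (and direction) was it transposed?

down a minor second

From E6 to D#6 is 2 letter names — a second of some quality.
D#6 to E6 is 1 semitone, which makes it a minor second; the second version is lower, so the direction is down.
Checking another pair — B3 → A#3 — gives the same interval.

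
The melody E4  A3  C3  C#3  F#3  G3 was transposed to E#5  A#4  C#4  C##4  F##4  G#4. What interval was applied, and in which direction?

Take the first pair: E4 → E#5. E to E spans 8 letter names, so the interval is some kind of octave.
E4 to E#5 is 13 semitones, which makes it an augmented octave; the second version is higher, so the direction is up.
Checking another pair — G3 → G#4 — gives the same interval.

up an augmented octave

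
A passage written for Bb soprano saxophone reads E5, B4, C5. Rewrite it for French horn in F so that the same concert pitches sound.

A5 E5 F5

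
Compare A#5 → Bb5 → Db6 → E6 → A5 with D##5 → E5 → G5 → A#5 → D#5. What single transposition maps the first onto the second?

down a diminished fifth

Take the first pair: A#5 → D##5. A to D spans 5 letter names, so the interval is some kind of fifth.
D##5 to A#5 is 6 semitones, which makes it a diminished fifth; the second version is lower, so the direction is down.
Checking another pair — A5 → D#5 — gives the same interval.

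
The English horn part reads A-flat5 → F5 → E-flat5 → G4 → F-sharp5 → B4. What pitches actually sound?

The English horn sounds a perfect fifth below written, so transpose each written note down a perfect fifth.
Ab5 -> Db5
F5 -> Bb4
Eb5 -> Ab4
G4 -> C4
F#5 -> B4
B4 -> E4

Db5 Bb4 Ab4 C4 B4 E4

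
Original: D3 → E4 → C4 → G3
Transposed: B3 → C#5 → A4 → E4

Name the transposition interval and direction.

up a major sixth

From D3 to B3 is 6 letter names — a sixth of some quality.
D3 to B3 is 9 semitones, which makes it a major sixth; the second version is higher, so the direction is up.
Checking another pair — G3 → E4 — gives the same interval.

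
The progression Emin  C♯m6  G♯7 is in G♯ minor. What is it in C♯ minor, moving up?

G♯ minor up to C♯ minor is a perfect fourth; each chord root moves by that interval while the quality stays the same.
Emin: root E up a perfect fourth → A, giving Amin.
C♯m6: root C♯ up a perfect fourth → F#, giving F#m6.
G♯7: root G♯ up a perfect fourth → C#, giving C#7.

Amin F#m6 C#7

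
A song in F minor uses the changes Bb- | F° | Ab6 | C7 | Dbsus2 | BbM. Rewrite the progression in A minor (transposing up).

F minor up to A minor is a major third; each chord root moves by that interval while the quality stays the same.
Bb-: root Bb up a major third → D, giving D-.
F°: root F up a major third → A, giving A°.
Ab6: root Ab up a major third → C, giving C6.
C7: root C up a major third → E, giving E7.
Dbsus2: root Db up a major third → F, giving Fsus2.
BbM: root Bb up a major third → D, giving DM.

D- A° C6 E7 Fsus2 DM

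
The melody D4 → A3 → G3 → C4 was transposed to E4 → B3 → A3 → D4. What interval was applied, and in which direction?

up a major second

From D4 to E4 is 2 letter names — a second of some quality.
D4 to E4 is 2 semitones, which makes it a major second; the second version is higher, so the direction is up.
Checking another pair — C4 → D4 — gives the same interval.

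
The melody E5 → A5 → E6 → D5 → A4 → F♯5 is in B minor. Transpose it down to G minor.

B minor to G minor down is a major third, so every note moves down by that interval.
E5 -> C5
A5 -> F5
E6 -> C6
D5 -> Bb4
A4 -> F4
F#5 -> D5

C5 F5 C6 Bb4 F4 D5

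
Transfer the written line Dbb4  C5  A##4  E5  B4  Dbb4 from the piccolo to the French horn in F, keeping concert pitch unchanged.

First find concert pitch: the piccolo sounds a perfect octave above written, so Dbb4 C5 A##4 E5 B4 Dbb4 sounds Dbb5 C6 A##5 E6 B5 Dbb5.
Then write for French horn in F: it sounds a perfect fifth below written, so the part must be a perfect fifth above concert.
Dbb5 → Abb5
C6 → G6
A##5 → E##6
E6 → B6
B5 → F#6
Dbb5 → Abb5

Abb5 G6 E##6 B6 F#6 Abb5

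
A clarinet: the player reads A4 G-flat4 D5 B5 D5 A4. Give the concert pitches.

F#4 Eb4 B4 G#5 B4 F#4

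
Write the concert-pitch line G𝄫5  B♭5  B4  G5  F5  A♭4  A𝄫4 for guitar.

Written C4 sounds as C3 on the guitar, so concert pitches are written a perfect octave up.
Gbb5 to Gbb6
Bb5 to Bb6
B4 to B5
G5 to G6
F5 to F6
Ab4 to Ab5
Abb4 to Abb5

Gbb6 Bb6 B5 G6 F6 Ab5 Abb5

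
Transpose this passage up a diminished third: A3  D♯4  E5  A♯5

Cb4 F4 Gb5 C6

A3 becomes Cb4
D#4 becomes F4
E5 becomes Gb5
A#5 becomes C6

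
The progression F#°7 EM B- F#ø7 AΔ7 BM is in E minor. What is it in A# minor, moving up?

E minor up to A# minor is an augmented fourth; each chord root moves by that interval while the quality stays the same.
F#°7: root F# up an augmented fourth → B#, giving B#°7.
EM: root E up an augmented fourth → A#, giving A#M.
B-: root B up an augmented fourth → E#, giving E#-.
F#ø7: root F# up an augmented fourth → B#, giving B#ø7.
AΔ7: root A up an augmented fourth → D#, giving D#Δ7.
BM: root B up an augmented fourth → E#, giving E#M.

B#°7 A#M E#- B#ø7 D#Δ7 E#M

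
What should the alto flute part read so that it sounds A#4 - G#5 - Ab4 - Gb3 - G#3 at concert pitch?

The alto flute sounds a perfect fourth below written, so the written part must be a perfect fourth above concert — transpose each note up.
A#4 to D#5
G#5 to C#6
Ab4 to Db5
Gb3 to Cb4
G#3 to C#4

D#5 C#6 Db5 Cb4 C#4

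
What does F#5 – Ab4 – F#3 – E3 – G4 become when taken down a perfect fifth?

B4 Db4 B2 A2 C4

F#5 gives B4
Ab4 gives Db4
F#3 gives B2
E3 gives A2
G4 gives C4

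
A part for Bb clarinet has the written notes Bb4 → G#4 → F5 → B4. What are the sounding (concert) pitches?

Ab4 F#4 Eb5 A4

Written C4 on the Bb clarinet sounds as Bb3, a major second lower; apply that shift to every note.
Bb4 becomes Ab4
G#4 becomes F#4
F5 becomes Eb5
B4 becomes A4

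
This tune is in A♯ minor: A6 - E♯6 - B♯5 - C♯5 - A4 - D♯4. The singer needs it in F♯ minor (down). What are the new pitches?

F6 C#6 G#5 A4 F4 B3

From A♯ down to F♯ is a major third; apply that to each pitch.
A6 → F6
E#6 → C#6
B#5 → G#5
C#5 → A4
A4 → F4
D#4 → B3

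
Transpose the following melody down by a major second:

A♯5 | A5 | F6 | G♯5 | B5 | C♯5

A#5 → G#5
A5 → G5
F6 → Eb6
G#5 → F#5
B5 → A5
C#5 → B4

G#5 G5 Eb6 F#5 A5 B4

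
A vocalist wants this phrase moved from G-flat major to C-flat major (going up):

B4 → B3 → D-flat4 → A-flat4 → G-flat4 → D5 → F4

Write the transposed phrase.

G-flat major to C-flat major up is a perfect fourth, so every note moves up by that interval.
B4 -> E5
B3 -> E4
Db4 -> Gb4
Ab4 -> Db5
Gb4 -> Cb5
D5 -> G5
F4 -> Bb4

E5 E4 Gb4 Db5 Cb5 G5 Bb4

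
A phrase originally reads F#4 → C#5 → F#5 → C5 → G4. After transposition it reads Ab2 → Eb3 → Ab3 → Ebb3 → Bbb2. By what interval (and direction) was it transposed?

down an augmented thirteenth

From F#4 to Ab2 is 13 letter names — a thirteenth of some quality.
Ab2 to F#4 is 22 semitones, which makes it an augmented thirteenth; the second version is lower, so the direction is down.
Checking another pair — G4 → Bbb2 — gives the same interval.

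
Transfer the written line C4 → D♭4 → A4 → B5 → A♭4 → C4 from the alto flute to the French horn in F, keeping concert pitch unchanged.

D4 Eb4 B4 C#6 Bb4 D4

First find concert pitch: the alto flute sounds a perfect fourth below written, so C4 D♭4 A4 B5 A♭4 C4 sounds G3 Ab3 E4 F#5 Eb4 G3.
Then write for French horn in F: it sounds a perfect fifth below written, so the part must be a perfect fifth above concert.
G3 → D4
Ab3 → Eb4
E4 → B4
F#5 → C#6
Eb4 → Bb4
G3 → D4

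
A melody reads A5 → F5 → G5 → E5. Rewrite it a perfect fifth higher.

A5 to E6
F5 to C6
G5 to D6
E5 to B5

E6 C6 D6 B5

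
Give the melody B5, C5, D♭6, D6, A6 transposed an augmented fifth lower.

Eb5 Fb4 Gbb5 Gb5 Db6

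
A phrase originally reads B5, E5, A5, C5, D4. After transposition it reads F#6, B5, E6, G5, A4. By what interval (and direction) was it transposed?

up a perfect fifth

Take the first pair: B5 → F#6. B to F spans 5 letter names, so the interval is some kind of fifth.
B5 to F#6 is 7 semitones, which makes it a perfect fifth; the second version is higher, so the direction is up.
Checking another pair — D4 → A4 — gives the same interval.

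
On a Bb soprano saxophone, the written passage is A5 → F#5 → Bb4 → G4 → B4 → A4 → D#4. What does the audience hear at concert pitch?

G5 E5 Ab4 F4 A4 G4 C#4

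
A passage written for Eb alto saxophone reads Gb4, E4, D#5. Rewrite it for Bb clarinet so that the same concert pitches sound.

First find concert pitch: the Eb alto saxophone sounds a major sixth below written, so Gb4 E4 D#5 sounds Bbb3 G3 F#4.
Then write for Bb clarinet: it sounds a major second below written, so the part must be a major second above concert.
Bbb3 → Cb4
G3 → A3
F#4 → G#4

Cb4 A3 G#4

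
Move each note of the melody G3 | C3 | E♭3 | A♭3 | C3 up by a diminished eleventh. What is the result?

Cb5 Fb4 Abb4 Dbb5 Fb4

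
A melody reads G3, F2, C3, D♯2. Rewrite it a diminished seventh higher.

A diminished seventh up from G3 gives Fb4.
F2: a seventh up reaches E, and 9 semitones makes it Ebb3.
C3 up a diminished seventh is Bbb3.
D#2: a seventh up reaches C, and 9 semitones makes it C3.

Fb4 Ebb3 Bbb3 C3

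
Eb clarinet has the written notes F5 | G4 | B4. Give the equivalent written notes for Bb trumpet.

Bb5 C5 E5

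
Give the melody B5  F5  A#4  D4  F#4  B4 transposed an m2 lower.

B5 gives A#5
F5 gives E5
A#4 gives G##4
D4 gives C#4
F#4 gives E#4
B4 gives A#4

A#5 E5 G##4 C#4 E#4 A#4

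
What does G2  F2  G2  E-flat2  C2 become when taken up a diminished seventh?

G2 to Fb3
F2 to Ebb3
G2 to Fb3
Eb2 to Dbb3
C2 to Bbb2

Fb3 Ebb3 Fb3 Dbb3 Bbb2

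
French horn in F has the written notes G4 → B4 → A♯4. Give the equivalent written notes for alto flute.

First find concert pitch: the French horn in F sounds a perfect fifth below written, so G4 B4 A♯4 sounds C4 E4 D#4.
Then write for alto flute: it sounds a perfect fourth below written, so the part must be a perfect fourth above concert.
C4 → F4
E4 → A4
D#4 → G#4

F4 A4 G#4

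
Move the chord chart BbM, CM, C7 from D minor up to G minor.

EbM FM F7

D minor up to G minor is a perfect fourth; each chord root moves by that interval while the quality stays the same.
BbM: root Bb up a perfect fourth → Eb, giving EbM.
CM: root C up a perfect fourth → F, giving FM.
C7: root C up a perfect fourth → F, giving F7.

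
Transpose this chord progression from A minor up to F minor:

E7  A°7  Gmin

C7 F°7 Ebmin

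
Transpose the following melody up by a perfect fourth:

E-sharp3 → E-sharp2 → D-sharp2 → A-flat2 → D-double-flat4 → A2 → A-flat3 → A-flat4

A perfect fourth up from E#3 gives A#3.
A perfect fourth up from E#2 gives A#2.
D#2 up a perfect fourth is G#2.
Ab2: a fourth up reaches D, and 5 semitones makes it Db3.
A perfect fourth up from Dbb4 gives Gbb4.
A perfect fourth up from A2 gives D3.
A perfect fourth up from Ab3 gives Db4.
Ab4: a fourth up reaches D, and 5 semitones makes it Db5.

A#3 A#2 G#2 Db3 Gbb4 D3 Db4 Db5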